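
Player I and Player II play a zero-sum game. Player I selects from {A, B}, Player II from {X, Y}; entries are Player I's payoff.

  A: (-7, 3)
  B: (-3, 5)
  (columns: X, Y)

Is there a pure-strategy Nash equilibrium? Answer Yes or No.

Row minima: A → -7, B → -3; maximin = -3.
Column maxima: X → -3, Y → 5; minimax = -3.
maximin = minimax = -3, so a saddle point exists.

Yes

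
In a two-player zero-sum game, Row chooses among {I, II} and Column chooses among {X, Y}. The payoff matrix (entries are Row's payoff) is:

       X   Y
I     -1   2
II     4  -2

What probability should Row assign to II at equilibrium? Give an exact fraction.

1/3

Row minima: I → -1, II → -2; maximin = -1.
Column maxima: X → 4, Y → 2; minimax = 2.
-1 ≠ 2, so there is no saddle point; optimal play is mixed.
Let Row play I with probability p. Expected payoff against X: (-1)p + 4(1−p) = −5p + 4; against Y: 2p + (-2)(1−p) = 4p − 2.
Setting these equal: −5p + 4 = 4p − 2 ⇒ −9p = -6 ⇒ p = 2/3, and the value is (-5)·(2/3) + 4 = 2/3.
For Column: with q = P(X), equating I's and II's payoffs gives −3q + 2 = 6q − 2 ⇒ q = 4/9.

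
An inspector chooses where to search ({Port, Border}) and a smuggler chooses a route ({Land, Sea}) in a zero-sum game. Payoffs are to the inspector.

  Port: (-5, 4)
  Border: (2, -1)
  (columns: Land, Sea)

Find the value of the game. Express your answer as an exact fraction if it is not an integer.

1/4

Row minima: Port → -5, Border → -1; maximin = -1.
Column maxima: Land → 2, Sea → 4; minimax = 2.
-1 ≠ 2, so there is no saddle point; optimal play is mixed.
Let the inspector play Port with probability p. Expected payoff against Land: (-5)p + 2(1−p) = −7p + 2; against Sea: 4p + (-1)(1−p) = 5p − 1.
Setting these equal: −7p + 2 = 5p − 1 ⇒ −12p = -3 ⇒ p = 1/4, and the value is (-7)·(1/4) + 2 = 1/4.
For the smuggler: with q = P(Land), equating Port's and Border's payoffs gives −9q + 4 = 3q − 1 ⇒ q = 5/12.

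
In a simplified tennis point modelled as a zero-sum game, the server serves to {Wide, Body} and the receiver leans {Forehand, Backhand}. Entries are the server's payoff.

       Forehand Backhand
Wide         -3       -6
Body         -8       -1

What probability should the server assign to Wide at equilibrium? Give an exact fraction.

Row minima: Wide → -6, Body → -8; maximin = -6.
Column maxima: Forehand → -3, Backhand → -1; minimax = -3.
-6 ≠ -3, so there is no saddle point; optimal play is mixed.
Let the server play Wide with probability p. Expected payoff against Forehand: (-3)p + (-8)(1−p) = 5p − 8; against Backhand: (-6)p + (-1)(1−p) = −5p − 1.
Setting these equal: 5p − 8 = −5p − 1 ⇒ 10p = 7 ⇒ p = 7/10, and the value is (5)·(7/10) − 8 = -9/2.
For the receiver: with q = P(Forehand), equating Wide's and Body's payoffs gives 3q − 6 = −7q − 1 ⇒ q = 1/2.

7/10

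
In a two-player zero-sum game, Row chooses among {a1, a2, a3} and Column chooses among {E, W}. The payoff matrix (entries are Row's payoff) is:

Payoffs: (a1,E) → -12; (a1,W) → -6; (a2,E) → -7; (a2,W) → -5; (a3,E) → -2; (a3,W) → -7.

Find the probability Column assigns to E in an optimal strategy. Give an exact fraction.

2/7

Row minima: a1 → -12, a2 → -7, a3 → -7; maximin = -7.
Column maxima: E → -2, W → -5; minimax = -5.
-7 ≠ -5, so there is no saddle point; optimal play is mixed.
a1 is strictly dominated by a2, so Row never plays it.
On the remaining 2×2 (a2, a3 vs E, W):
Let Row play a2 with probability p. Expected payoff against E: (-7)p + (-2)(1−p) = −5p − 2; against W: (-5)p + (-7)(1−p) = 2p − 7.
Setting these equal: −5p − 2 = 2p − 7 ⇒ −7p = -5 ⇒ p = 5/7, and the value is (-5)·(5/7) − 2 = -39/7.
For Column: with q = P(E), equating a2's and a3's payoffs gives −2q − 5 = 5q − 7 ⇒ q = 2/7.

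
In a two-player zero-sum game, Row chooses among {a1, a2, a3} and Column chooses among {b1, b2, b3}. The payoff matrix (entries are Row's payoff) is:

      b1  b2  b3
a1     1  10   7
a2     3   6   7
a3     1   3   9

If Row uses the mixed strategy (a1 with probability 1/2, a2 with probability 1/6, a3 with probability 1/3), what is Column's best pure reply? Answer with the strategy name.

If Column plays b1, Row's expected payoff is (1/2)·1 + (1/6)·3 + (1/3)·1 = 4/3.
If Column plays b2, Row's expected payoff is (1/2)·10 + (1/6)·6 + (1/3)·3 = 7.
If Column plays b3, Row's expected payoff is (1/2)·7 + (1/6)·7 + (1/3)·9 = 23/3.
Column minimizes Row's payoff; the smallest is 4/3, so the best response is b1.

b1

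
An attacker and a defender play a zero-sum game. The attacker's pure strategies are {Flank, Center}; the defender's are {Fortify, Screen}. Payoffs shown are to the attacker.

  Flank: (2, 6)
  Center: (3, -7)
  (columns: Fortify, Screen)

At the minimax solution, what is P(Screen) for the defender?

1/14

Row minima: Flank → 2, Center → -7; maximin = 2.
Column maxima: Fortify → 3, Screen → 6; minimax = 3.
2 ≠ 3, so there is no saddle point; optimal play is mixed.
Let the attacker play Flank with probability p. Expected payoff against Fortify: 2p + 3(1−p) = −p + 3; against Screen: 6p + (-7)(1−p) = 13p − 7.
Setting these equal: −p + 3 = 13p − 7 ⇒ −14p = -10 ⇒ p = 5/7, and the value is (-1)·(5/7) + 3 = 16/7.
For the defender: with q = P(Fortify), equating Flank's and Center's payoffs gives −4q + 6 = 10q − 7 ⇒ q = 13/14.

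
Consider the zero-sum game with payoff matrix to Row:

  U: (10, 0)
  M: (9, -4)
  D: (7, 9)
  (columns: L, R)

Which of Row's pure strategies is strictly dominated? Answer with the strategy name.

M

U gives a strictly higher payoff than M against every column: 10 > 9, 0 > -4.
So M is strictly dominated and Row never plays it.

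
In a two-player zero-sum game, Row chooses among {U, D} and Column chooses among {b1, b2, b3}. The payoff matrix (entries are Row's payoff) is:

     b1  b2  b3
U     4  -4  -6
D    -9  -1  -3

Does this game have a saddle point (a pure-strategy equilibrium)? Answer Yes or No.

Row minima: U → -6, D → -9; maximin = -6.
Column maxima: b1 → 4, b2 → -1, b3 → -3; minimax = -3.
-6 ≠ -3, so no pure-strategy equilibrium exists.

No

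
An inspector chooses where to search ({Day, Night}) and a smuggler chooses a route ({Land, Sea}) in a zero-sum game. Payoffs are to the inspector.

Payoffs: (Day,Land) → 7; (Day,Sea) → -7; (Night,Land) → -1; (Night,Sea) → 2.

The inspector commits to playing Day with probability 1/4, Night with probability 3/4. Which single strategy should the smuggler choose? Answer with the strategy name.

Sea

If the smuggler plays Land, the inspector's expected payoff is (1/4)·7 + (3/4)·(-1) = 1.
If the smuggler plays Sea, the inspector's expected payoff is (1/4)·(-7) + (3/4)·2 = -1/4.
The smuggler minimizes the inspector's payoff; the smallest is -1/4, so the best response is Sea.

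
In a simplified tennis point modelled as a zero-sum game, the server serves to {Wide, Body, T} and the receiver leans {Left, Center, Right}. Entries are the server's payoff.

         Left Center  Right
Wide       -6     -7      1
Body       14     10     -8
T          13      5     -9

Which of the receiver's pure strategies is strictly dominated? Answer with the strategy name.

Left

Center holds the server's payoff strictly below Left in every row: -7 < -6, 10 < 14, 5 < 13.
So Left is strictly dominated for the receiver.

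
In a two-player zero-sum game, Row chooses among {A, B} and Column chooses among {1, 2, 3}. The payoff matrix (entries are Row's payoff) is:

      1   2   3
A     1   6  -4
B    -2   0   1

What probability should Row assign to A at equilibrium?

Row minima: A → -4, B → -2; maximin = -2.
Column maxima: 1 → 1, 2 → 6, 3 → 1; minimax = 1.
-2 ≠ 1, so there is no saddle point; optimal play is mixed.
2 is strictly dominated by 1 (it gives Row strictly more in every row), so Column never plays it.
On the remaining 2×2 (A, B vs 1, 3):
Let Row play A with probability p. Expected payoff against 1: 1p + (-2)(1−p) = 3p − 2; against 3: (-4)p + 1(1−p) = −5p + 1.
Setting these equal: 3p − 2 = −5p + 1 ⇒ 8p = 3 ⇒ p = 3/8, and the value is (3)·(3/8) − 2 = -7/8.
For Column: with q = P(1), equating A's and B's payoffs gives 5q − 4 = −3q + 1 ⇒ q = 5/8.

3/8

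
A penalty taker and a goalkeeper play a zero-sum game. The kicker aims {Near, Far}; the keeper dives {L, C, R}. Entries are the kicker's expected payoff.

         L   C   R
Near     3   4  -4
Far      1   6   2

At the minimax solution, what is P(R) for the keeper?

1/4

Row minima: Near → -4, Far → 1; maximin = 1.
Column maxima: L → 3, C → 6, R → 2; minimax = 2.
1 ≠ 2, so there is no saddle point; optimal play is mixed.
C is strictly dominated by L (it gives the kicker strictly more in every row), so the keeper never plays it.
On the remaining 2×2 (Near, Far vs L, R):
Let the kicker play Near with probability p. Expected payoff against L: 3p + 1(1−p) = 2p + 1; against R: (-4)p + 2(1−p) = −6p + 2.
Setting these equal: 2p + 1 = −6p + 2 ⇒ 8p = 1 ⇒ p = 1/8, and the value is (2)·(1/8) + 1 = 5/4.
For the keeper: with q = P(L), equating Near's and Far's payoffs gives 7q − 4 = −q + 2 ⇒ q = 3/4.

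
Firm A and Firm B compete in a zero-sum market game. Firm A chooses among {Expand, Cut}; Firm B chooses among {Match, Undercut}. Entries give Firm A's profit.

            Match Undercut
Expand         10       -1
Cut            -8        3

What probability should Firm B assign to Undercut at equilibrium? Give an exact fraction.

9/11

Row minima: Expand → -1, Cut → -8; maximin = -1.
Column maxima: Match → 10, Undercut → 3; minimax = 3.
-1 ≠ 3, so there is no saddle point; optimal play is mixed.
Let Firm A play Expand with probability p. Expected payoff against Match: 10p + (-8)(1−p) = 18p − 8; against Undercut: (-1)p + 3(1−p) = −4p + 3.
Setting these equal: 18p − 8 = −4p + 3 ⇒ 22p = 11 ⇒ p = 1/2, and the value is (18)·(1/2) − 8 = 1.
For Firm B: with q = P(Match), equating Expand's and Cut's payoffs gives 11q − 1 = −11q + 3 ⇒ q = 2/11.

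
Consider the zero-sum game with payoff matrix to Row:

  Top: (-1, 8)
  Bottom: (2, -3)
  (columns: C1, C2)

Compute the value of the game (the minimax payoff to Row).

13/14

Row minima: Top → -1, Bottom → -3; maximin = -1.
Column maxima: C1 → 2, C2 → 8; minimax = 2.
-1 ≠ 2, so there is no saddle point; optimal play is mixed.
Let Row play Top with probability p. Expected payoff against C1: (-1)p + 2(1−p) = −3p + 2; against C2: 8p + (-3)(1−p) = 11p − 3.
Setting these equal: −3p + 2 = 11p − 3 ⇒ −14p = -5 ⇒ p = 5/14, and the value is (-3)·(5/14) + 2 = 13/14.
For Column: with q = P(C1), equating Top's and Bottom's payoffs gives −9q + 8 = 5q − 3 ⇒ q = 11/14.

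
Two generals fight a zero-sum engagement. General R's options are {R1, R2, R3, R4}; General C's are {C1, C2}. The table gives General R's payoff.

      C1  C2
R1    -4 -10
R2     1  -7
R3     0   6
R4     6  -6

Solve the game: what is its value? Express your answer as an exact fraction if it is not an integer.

2

Row minima: R1 → -10, R2 → -7, R3 → 0, R4 → -6; maximin = 0.
Column maxima: C1 → 6, C2 → 6; minimax = 6.
0 ≠ 6, so there is no saddle point; optimal play is mixed.
R1 is strictly dominated by R2, so General R never plays it.
R2 is strictly dominated by R4, so General R never plays it.
On the remaining 2×2 (R3, R4 vs C1, C2):
Let General R play R3 with probability p. Expected payoff against C1: 0p + 6(1−p) = −6p + 6; against C2: 6p + (-6)(1−p) = 12p − 6.
Setting these equal: −6p + 6 = 12p − 6 ⇒ −18p = -12 ⇒ p = 2/3, and the value is (-6)·(2/3) + 6 = 2.
For General C: with q = P(C1), equating R3's and R4's payoffs gives −6q + 6 = 12q − 6 ⇒ q = 2/3.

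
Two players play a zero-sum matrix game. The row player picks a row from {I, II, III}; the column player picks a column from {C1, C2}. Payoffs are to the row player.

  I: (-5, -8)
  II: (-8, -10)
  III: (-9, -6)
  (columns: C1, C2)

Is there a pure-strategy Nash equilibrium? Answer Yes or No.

Row minima: I → -8, II → -10, III → -9; maximin = -8.
Column maxima: C1 → -5, C2 → -6; minimax = -6.
-8 ≠ -6, so no pure-strategy equilibrium exists.

No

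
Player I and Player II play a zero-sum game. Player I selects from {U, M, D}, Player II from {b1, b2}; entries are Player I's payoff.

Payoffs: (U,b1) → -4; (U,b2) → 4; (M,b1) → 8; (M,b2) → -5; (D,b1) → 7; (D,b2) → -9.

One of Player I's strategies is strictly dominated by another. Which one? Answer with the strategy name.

M gives a strictly higher payoff than D against every column: 8 > 7, -5 > -9.
So D is strictly dominated and Player I never plays it.

D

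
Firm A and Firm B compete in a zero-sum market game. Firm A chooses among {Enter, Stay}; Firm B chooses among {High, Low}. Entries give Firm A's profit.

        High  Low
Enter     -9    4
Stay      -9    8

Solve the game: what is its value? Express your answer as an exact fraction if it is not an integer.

-9

Row minima: Enter → -9, Stay → -9; maximin = -9.
Column maxima: High → -9, Low → 8; minimax = -9.
Since maximin = minimax = -9, there is a saddle point and the value is -9.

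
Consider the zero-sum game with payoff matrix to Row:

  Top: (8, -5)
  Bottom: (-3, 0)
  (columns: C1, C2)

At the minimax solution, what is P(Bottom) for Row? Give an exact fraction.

13/16

Row minima: Top → -5, Bottom → -3; maximin = -3.
Column maxima: C1 → 8, C2 → 0; minimax = 0.
-3 ≠ 0, so there is no saddle point; optimal play is mixed.
Let Row play Top with probability p. Expected payoff against C1: 8p + (-3)(1−p) = 11p − 3; against C2: (-5)p + 0(1−p) = −5p.
Setting these equal: 11p − 3 = −5p ⇒ 16p = 3 ⇒ p = 3/16, and the value is (11)·(3/16) − 3 = -15/16.
For Column: with q = P(C1), equating Top's and Bottom's payoffs gives 13q − 5 = −3q ⇒ q = 5/16.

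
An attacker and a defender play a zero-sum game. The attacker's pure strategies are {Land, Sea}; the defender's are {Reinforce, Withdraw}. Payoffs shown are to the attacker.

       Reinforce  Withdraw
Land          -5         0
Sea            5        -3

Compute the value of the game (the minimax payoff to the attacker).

Row minima: Land → -5, Sea → -3; maximin = -3.
Column maxima: Reinforce → 5, Withdraw → 0; minimax = 0.
-3 ≠ 0, so there is no saddle point; optimal play is mixed.
Let the attacker play Land with probability p. Expected payoff against Reinforce: (-5)p + 5(1−p) = −10p + 5; against Withdraw: 0p + (-3)(1−p) = 3p − 3.
Setting these equal: −10p + 5 = 3p − 3 ⇒ −13p = -8 ⇒ p = 8/13, and the value is (-10)·(8/13) + 5 = -15/13.
For the defender: with q = P(Reinforce), equating Land's and Sea's payoffs gives −5q = 8q − 3 ⇒ q = 3/13.

-15/13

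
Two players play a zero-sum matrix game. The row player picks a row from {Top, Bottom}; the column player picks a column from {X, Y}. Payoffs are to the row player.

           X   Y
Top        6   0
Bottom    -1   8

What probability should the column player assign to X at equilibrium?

Row minima: Top → 0, Bottom → -1; maximin = 0.
Column maxima: X → 6, Y → 8; minimax = 6.
0 ≠ 6, so there is no saddle point; optimal play is mixed.
Let the row player play Top with probability p. Expected payoff against X: 6p + (-1)(1−p) = 7p − 1; against Y: 0p + 8(1−p) = −8p + 8.
Setting these equal: 7p − 1 = −8p + 8 ⇒ 15p = 9 ⇒ p = 3/5, and the value is (7)·(3/5) − 1 = 16/5.
For the column player: with q = P(X), equating Top's and Bottom's payoffs gives 6q = −9q + 8 ⇒ q = 8/15.

8/15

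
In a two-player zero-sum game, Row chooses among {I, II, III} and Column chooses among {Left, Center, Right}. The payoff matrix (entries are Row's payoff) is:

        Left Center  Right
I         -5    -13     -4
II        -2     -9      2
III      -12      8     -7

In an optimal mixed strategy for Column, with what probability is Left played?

Row minima: I → -13, II → -9, III → -12; maximin = -9.
Column maxima: Left → -2, Center → 8, Right → 2; minimax = -2.
-9 ≠ -2, so there is no saddle point; optimal play is mixed.
I is strictly dominated by II, so Row never plays it.
Right is strictly dominated by Left (it gives Row strictly more in every row), so Column never plays it.
On the remaining 2×2 (II, III vs Left, Center):
Let Row play II with probability p. Expected payoff against Left: (-2)p + (-12)(1−p) = 10p − 12; against Center: (-9)p + 8(1−p) = −17p + 8.
Setting these equal: 10p − 12 = −17p + 8 ⇒ 27p = 20 ⇒ p = 20/27, and the value is (10)·(20/27) − 12 = -124/27.
For Column: with q = P(Left), equating II's and III's payoffs gives 7q − 9 = −20q + 8 ⇒ q = 17/27.

17/27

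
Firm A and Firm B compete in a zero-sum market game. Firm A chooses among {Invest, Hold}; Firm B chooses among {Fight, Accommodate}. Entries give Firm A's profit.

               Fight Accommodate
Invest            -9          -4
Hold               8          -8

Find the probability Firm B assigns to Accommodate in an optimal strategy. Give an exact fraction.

17/21

Row minima: Invest → -9, Hold → -8; maximin = -8.
Column maxima: Fight → 8, Accommodate → -4; minimax = -4.
-8 ≠ -4, so there is no saddle point; optimal play is mixed.
Let Firm A play Invest with probability p. Expected payoff against Fight: (-9)p + 8(1−p) = −17p + 8; against Accommodate: (-4)p + (-8)(1−p) = 4p − 8.
Setting these equal: −17p + 8 = 4p − 8 ⇒ −21p = -16 ⇒ p = 16/21, and the value is (-17)·(16/21) + 8 = -104/21.
For Firm B: with q = P(Fight), equating Invest's and Hold's payoffs gives −5q − 4 = 16q − 8 ⇒ q = 4/21.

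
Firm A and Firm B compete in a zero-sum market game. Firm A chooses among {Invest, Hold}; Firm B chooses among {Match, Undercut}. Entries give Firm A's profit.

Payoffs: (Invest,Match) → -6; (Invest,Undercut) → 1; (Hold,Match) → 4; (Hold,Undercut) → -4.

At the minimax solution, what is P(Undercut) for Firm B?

2/3

Row minima: Invest → -6, Hold → -4; maximin = -4.
Column maxima: Match → 4, Undercut → 1; minimax = 1.
-4 ≠ 1, so there is no saddle point; optimal play is mixed.
Let Firm A play Invest with probability p. Expected payoff against Match: (-6)p + 4(1−p) = −10p + 4; against Undercut: 1p + (-4)(1−p) = 5p − 4.
Setting these equal: −10p + 4 = 5p − 4 ⇒ −15p = -8 ⇒ p = 8/15, and the value is (-10)·(8/15) + 4 = -4/3.
For Firm B: with q = P(Match), equating Invest's and Hold's payoffs gives −7q + 1 = 8q − 4 ⇒ q = 1/3.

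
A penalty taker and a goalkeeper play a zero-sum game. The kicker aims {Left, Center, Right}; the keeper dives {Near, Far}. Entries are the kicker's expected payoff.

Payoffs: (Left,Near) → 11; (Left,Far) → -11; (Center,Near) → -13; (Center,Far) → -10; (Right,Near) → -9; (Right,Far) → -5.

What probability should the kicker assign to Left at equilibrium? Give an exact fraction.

2/13

Row minima: Left → -11, Center → -13, Right → -9; maximin = -9.
Column maxima: Near → 11, Far → -5; minimax = -5.
-9 ≠ -5, so there is no saddle point; optimal play is mixed.
Center is strictly dominated by Right, so the kicker never plays it.
On the remaining 2×2 (Left, Right vs Near, Far):
Let the kicker play Left with probability p. Expected payoff against Near: 11p + (-9)(1−p) = 20p − 9; against Far: (-11)p + (-5)(1−p) = −6p − 5.
Setting these equal: 20p − 9 = −6p − 5 ⇒ 26p = 4 ⇒ p = 2/13, and the value is (20)·(2/13) − 9 = -77/13.
For the keeper: with q = P(Near), equating Left's and Right's payoffs gives 22q − 11 = −4q − 5 ⇒ q = 3/13.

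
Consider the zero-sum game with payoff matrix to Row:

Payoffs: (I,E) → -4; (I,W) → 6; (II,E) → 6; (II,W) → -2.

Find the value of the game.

14/9

Row minima: I → -4, II → -2; maximin = -2.
Column maxima: E → 6, W → 6; minimax = 6.
-2 ≠ 6, so there is no saddle point; optimal play is mixed.
Let Row play I with probability p. Expected payoff against E: (-4)p + 6(1−p) = −10p + 6; against W: 6p + (-2)(1−p) = 8p − 2.
Setting these equal: −10p + 6 = 8p − 2 ⇒ −18p = -8 ⇒ p = 4/9, and the value is (-10)·(4/9) + 6 = 14/9.
For Column: with q = P(E), equating I's and II's payoffs gives −10q + 6 = 8q − 2 ⇒ q = 4/9.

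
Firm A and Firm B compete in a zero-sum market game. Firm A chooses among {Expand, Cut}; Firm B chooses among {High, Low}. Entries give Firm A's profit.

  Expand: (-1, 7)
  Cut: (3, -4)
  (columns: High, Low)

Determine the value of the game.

Row minima: Expand → -1, Cut → -4; maximin = -1.
Column maxima: High → 3, Low → 7; minimax = 3.
-1 ≠ 3, so there is no saddle point; optimal play is mixed.
Let Firm A play Expand with probability p. Expected payoff against High: (-1)p + 3(1−p) = −4p + 3; against Low: 7p + (-4)(1−p) = 11p − 4.
Setting these equal: −4p + 3 = 11p − 4 ⇒ −15p = -7 ⇒ p = 7/15, and the value is (-4)·(7/15) + 3 = 17/15.
For Firm B: with q = P(High), equating Expand's and Cut's payoffs gives −8q + 7 = 7q − 4 ⇒ q = 11/15.

17/15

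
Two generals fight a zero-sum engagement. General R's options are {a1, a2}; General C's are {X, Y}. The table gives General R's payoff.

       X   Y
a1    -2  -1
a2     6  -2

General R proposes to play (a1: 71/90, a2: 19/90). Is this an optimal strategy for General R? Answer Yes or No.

No

Against X this mix gives (71/90)·(-2) + (19/90)·6 = -14/45.
Against Y this mix gives (71/90)·(-1) + (19/90)·(-2) = -109/90.
General C will play Y, holding General R to -109/90. Shifting weight toward the row that does better against Y would raise this floor (the equalizing mix achieves -10/9 against both Y and X), so the proposed strategy is not optimal.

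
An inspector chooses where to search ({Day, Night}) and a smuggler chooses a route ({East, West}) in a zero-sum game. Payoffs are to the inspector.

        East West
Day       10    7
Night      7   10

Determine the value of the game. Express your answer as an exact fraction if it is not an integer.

Row minima: Day → 7, Night → 7; maximin = 7.
Column maxima: East → 10, West → 10; minimax = 10.
7 ≠ 10, so there is no saddle point; optimal play is mixed.
Let the inspector play Day with probability p. Expected payoff against East: 10p + 7(1−p) = 3p + 7; against West: 7p + 10(1−p) = −3p + 10.
Setting these equal: 3p + 7 = −3p + 10 ⇒ 6p = 3 ⇒ p = 1/2, and the value is (3)·(1/2) + 7 = 17/2.
For the smuggler: with q = P(East), equating Day's and Night's payoffs gives 3q + 7 = −3q + 10 ⇒ q = 1/2.

17/2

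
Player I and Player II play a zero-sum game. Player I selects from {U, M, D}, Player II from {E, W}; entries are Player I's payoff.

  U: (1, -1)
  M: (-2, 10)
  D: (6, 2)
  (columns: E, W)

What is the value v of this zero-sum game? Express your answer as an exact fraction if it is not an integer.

Row minima: U → -1, M → -2, D → 2; maximin = 2.
Column maxima: E → 6, W → 10; minimax = 6.
2 ≠ 6, so there is no saddle point; optimal play is mixed.
U is strictly dominated by D, so Player I never plays it.
On the remaining 2×2 (M, D vs E, W):
Let Player I play M with probability p. Expected payoff against E: (-2)p + 6(1−p) = −8p + 6; against W: 10p + 2(1−p) = 8p + 2.
Setting these equal: −8p + 6 = 8p + 2 ⇒ −16p = -4 ⇒ p = 1/4, and the value is (-8)·(1/4) + 6 = 4.
For Player II: with q = P(E), equating M's and D's payoffs gives −12q + 10 = 4q + 2 ⇒ q = 1/2.

4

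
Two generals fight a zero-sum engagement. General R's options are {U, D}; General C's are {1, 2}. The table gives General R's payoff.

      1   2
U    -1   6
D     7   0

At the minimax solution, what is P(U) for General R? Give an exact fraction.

1/2

Row minima: U → -1, D → 0; maximin = 0.
Column maxima: 1 → 7, 2 → 6; minimax = 6.
0 ≠ 6, so there is no saddle point; optimal play is mixed.
Let General R play U with probability p. Expected payoff against 1: (-1)p + 7(1−p) = −8p + 7; against 2: 6p + 0(1−p) = 6p.
Setting these equal: −8p + 7 = 6p ⇒ −14p = -7 ⇒ p = 1/2, and the value is (-8)·(1/2) + 7 = 3.
For General C: with q = P(1), equating U's and D's payoffs gives −7q + 6 = 7q ⇒ q = 3/7.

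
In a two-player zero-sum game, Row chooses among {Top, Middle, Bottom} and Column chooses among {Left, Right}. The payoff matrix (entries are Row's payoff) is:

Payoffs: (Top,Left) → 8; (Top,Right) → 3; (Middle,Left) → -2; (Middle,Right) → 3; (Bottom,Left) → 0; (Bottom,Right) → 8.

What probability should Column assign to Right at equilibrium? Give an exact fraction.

Row minima: Top → 3, Middle → -2, Bottom → 0; maximin = 3.
Column maxima: Left → 8, Right → 8; minimax = 8.
3 ≠ 8, so there is no saddle point; optimal play is mixed.
Middle is strictly dominated by Bottom, so Row never plays it.
On the remaining 2×2 (Top, Bottom vs Left, Right):
Let Row play Top with probability p. Expected payoff against Left: 8p + 0(1−p) = 8p; against Right: 3p + 8(1−p) = −5p + 8.
Setting these equal: 8p = −5p + 8 ⇒ 13p = 8 ⇒ p = 8/13, and the value is (8)·(8/13) = 64/13.
For Column: with q = P(Left), equating Top's and Bottom's payoffs gives 5q + 3 = −8q + 8 ⇒ q = 5/13.

8/13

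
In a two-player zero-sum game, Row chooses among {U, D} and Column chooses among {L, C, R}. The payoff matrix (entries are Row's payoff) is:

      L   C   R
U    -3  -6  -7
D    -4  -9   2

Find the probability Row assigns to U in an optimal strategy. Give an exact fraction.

Row minima: U → -7, D → -9; maximin = -7.
Column maxima: L → -3, C → -6, R → 2; minimax = -6.
-7 ≠ -6, so there is no saddle point; optimal play is mixed.
L is strictly dominated by C (it gives Row strictly more in every row), so Column never plays it.
On the remaining 2×2 (U, D vs C, R):
Let Row play U with probability p. Expected payoff against C: (-6)p + (-9)(1−p) = 3p − 9; against R: (-7)p + 2(1−p) = −9p + 2.
Setting these equal: 3p − 9 = −9p + 2 ⇒ 12p = 11 ⇒ p = 11/12, and the value is (3)·(11/12) − 9 = -25/4.
For Column: with q = P(C), equating U's and D's payoffs gives q − 7 = −11q + 2 ⇒ q = 3/4.

11/12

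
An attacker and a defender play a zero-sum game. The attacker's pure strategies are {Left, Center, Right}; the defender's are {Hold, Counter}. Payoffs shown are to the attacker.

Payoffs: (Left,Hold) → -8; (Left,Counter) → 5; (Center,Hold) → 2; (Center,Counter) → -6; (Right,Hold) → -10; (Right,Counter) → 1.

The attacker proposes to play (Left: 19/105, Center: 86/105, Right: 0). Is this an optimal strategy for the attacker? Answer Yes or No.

No

Against Hold this mix gives (19/105)·(-8) + (86/105)·2 = 4/21.
Against Counter this mix gives (19/105)·5 + (86/105)·(-6) = -421/105.
The defender will play Counter, holding the attacker to -421/105. Shifting weight toward the row that does better against Counter would raise this floor (the equalizing mix achieves -38/21 against both Counter and Hold), so the proposed strategy is not optimal.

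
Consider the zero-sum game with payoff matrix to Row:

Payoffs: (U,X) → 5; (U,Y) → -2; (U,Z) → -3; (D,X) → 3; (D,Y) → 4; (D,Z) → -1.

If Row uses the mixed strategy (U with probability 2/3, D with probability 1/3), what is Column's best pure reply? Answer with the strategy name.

If Column plays X, Row's expected payoff is (2/3)·5 + (1/3)·3 = 13/3.
If Column plays Y, Row's expected payoff is (2/3)·(-2) + (1/3)·4 = 0.
If Column plays Z, Row's expected payoff is (2/3)·(-3) + (1/3)·(-1) = -7/3.
Column minimizes Row's payoff; the smallest is -7/3, so the best response is Z.

Z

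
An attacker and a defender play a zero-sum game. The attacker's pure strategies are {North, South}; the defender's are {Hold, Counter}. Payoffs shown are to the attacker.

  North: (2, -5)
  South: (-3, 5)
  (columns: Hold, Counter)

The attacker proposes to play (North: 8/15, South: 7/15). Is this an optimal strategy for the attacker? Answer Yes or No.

Yes

Against Hold this mix gives (8/15)·2 + (7/15)·(-3) = -1/3.
Against Counter this mix gives (8/15)·(-5) + (7/15)·5 = -1/3.
All of the defender's active replies (Hold, Counter) yield -1/3, and no column does worse for the attacker. The mix makes the defender indifferent and guarantees -1/3, so it is optimal.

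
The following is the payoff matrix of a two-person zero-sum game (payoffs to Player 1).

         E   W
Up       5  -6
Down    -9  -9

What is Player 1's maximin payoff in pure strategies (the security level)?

-6

Row minima: Up → -6, Down → -9.
The best of these is -6.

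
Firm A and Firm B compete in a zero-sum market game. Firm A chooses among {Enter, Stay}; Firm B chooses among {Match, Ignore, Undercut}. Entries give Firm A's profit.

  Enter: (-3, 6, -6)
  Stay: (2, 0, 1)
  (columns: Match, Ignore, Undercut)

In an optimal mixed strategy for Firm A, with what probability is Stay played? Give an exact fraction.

12/13

Row minima: Enter → -6, Stay → 0; maximin = 0.
Column maxima: Match → 2, Ignore → 6, Undercut → 1; minimax = 1.
0 ≠ 1, so there is no saddle point; optimal play is mixed.
Match is strictly dominated by Undercut (it gives Firm A strictly more in every row), so Firm B never plays it.
On the remaining 2×2 (Enter, Stay vs Ignore, Undercut):
Let Firm A play Enter with probability p. Expected payoff against Ignore: 6p + 0(1−p) = 6p; against Undercut: (-6)p + 1(1−p) = −7p + 1.
Setting these equal: 6p = −7p + 1 ⇒ 13p = 1 ⇒ p = 1/13, and the value is (6)·(1/13) = 6/13.
For Firm B: with q = P(Ignore), equating Enter's and Stay's payoffs gives 12q − 6 = −q + 1 ⇒ q = 7/13.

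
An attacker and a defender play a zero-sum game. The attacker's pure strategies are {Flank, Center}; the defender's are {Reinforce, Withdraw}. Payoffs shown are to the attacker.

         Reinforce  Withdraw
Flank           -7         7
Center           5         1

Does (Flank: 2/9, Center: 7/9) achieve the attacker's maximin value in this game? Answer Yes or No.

Against Reinforce this mix gives (2/9)·(-7) + (7/9)·5 = 7/3.
Against Withdraw this mix gives (2/9)·7 + (7/9)·1 = 7/3.
All of the defender's active replies (Reinforce, Withdraw) yield 7/3, and no column does worse for the attacker. The mix makes the defender indifferent and guarantees 7/3, so it is optimal.

Yes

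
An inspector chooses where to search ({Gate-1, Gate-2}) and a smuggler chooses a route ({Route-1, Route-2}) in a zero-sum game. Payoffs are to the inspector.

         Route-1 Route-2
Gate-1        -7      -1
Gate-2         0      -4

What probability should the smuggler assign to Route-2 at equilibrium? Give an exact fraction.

Row minima: Gate-1 → -7, Gate-2 → -4; maximin = -4.
Column maxima: Route-1 → 0, Route-2 → -1; minimax = -1.
-4 ≠ -1, so there is no saddle point; optimal play is mixed.
Let the inspector play Gate-1 with probability p. Expected payoff against Route-1: (-7)p + 0(1−p) = −7p; against Route-2: (-1)p + (-4)(1−p) = 3p − 4.
Setting these equal: −7p = 3p − 4 ⇒ −10p = -4 ⇒ p = 2/5, and the value is (-7)·(2/5) = -14/5.
For the smuggler: with q = P(Route-1), equating Gate-1's and Gate-2's payoffs gives −6q − 1 = 4q − 4 ⇒ q = 3/10.

7/10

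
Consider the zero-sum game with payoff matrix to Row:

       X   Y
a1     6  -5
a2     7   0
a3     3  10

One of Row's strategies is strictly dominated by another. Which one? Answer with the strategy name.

a2 gives a strictly higher payoff than a1 against every column: 7 > 6, 0 > -5.
So a1 is strictly dominated and Row never plays it.

a1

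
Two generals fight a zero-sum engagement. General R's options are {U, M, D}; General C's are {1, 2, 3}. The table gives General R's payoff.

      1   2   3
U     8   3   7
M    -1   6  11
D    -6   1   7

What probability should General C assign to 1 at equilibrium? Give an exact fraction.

Row minima: U → 3, M → -1, D → -6; maximin = 3.
Column maxima: 1 → 8, 2 → 6, 3 → 11; minimax = 6.
3 ≠ 6, so there is no saddle point; optimal play is mixed.
D is strictly dominated by M, so General R never plays it.
3 is strictly dominated by 2 (it gives General R strictly more in every row), so General C never plays it.
On the remaining 2×2 (U, M vs 1, 2):
Let General R play U with probability p. Expected payoff against 1: 8p + (-1)(1−p) = 9p − 1; against 2: 3p + 6(1−p) = −3p + 6.
Setting these equal: 9p − 1 = −3p + 6 ⇒ 12p = 7 ⇒ p = 7/12, and the value is (9)·(7/12) − 1 = 17/4.
For General C: with q = P(1), equating U's and M's payoffs gives 5q + 3 = −7q + 6 ⇒ q = 1/4.

1/4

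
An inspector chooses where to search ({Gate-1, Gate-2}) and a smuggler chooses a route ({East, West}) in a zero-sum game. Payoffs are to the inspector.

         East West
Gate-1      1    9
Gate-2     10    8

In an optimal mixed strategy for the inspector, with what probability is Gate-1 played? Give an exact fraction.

Row minima: Gate-1 → 1, Gate-2 → 8; maximin = 8.
Column maxima: East → 10, West → 9; minimax = 9.
8 ≠ 9, so there is no saddle point; optimal play is mixed.
Let the inspector play Gate-1 with probability p. Expected payoff against East: 1p + 10(1−p) = −9p + 10; against West: 9p + 8(1−p) = p + 8.
Setting these equal: −9p + 10 = p + 8 ⇒ −10p = -2 ⇒ p = 1/5, and the value is (-9)·(1/5) + 10 = 41/5.
For the smuggler: with q = P(East), equating Gate-1's and Gate-2's payoffs gives −8q + 9 = 2q + 8 ⇒ q = 1/10.

1/5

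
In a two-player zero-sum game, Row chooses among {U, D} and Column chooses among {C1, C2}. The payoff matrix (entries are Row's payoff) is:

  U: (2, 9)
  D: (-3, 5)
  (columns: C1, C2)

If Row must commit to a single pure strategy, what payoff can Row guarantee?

Row minima: U → 2, D → -3.
The best of these is 2.

2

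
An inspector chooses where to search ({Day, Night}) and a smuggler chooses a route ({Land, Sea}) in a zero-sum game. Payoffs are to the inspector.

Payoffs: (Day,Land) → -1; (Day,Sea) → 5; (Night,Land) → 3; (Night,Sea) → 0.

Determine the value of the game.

5/3

Row minima: Day → -1, Night → 0; maximin = 0.
Column maxima: Land → 3, Sea → 5; minimax = 3.
0 ≠ 3, so there is no saddle point; optimal play is mixed.
Let the inspector play Day with probability p. Expected payoff against Land: (-1)p + 3(1−p) = −4p + 3; against Sea: 5p + 0(1−p) = 5p.
Setting these equal: −4p + 3 = 5p ⇒ −9p = -3 ⇒ p = 1/3, and the value is (-4)·(1/3) + 3 = 5/3.
For the smuggler: with q = P(Land), equating Day's and Night's payoffs gives −6q + 5 = 3q ⇒ q = 5/9.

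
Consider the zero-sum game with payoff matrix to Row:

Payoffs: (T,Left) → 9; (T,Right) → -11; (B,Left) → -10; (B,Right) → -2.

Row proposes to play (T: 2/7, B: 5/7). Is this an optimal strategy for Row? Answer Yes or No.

Against Left this mix gives (2/7)·9 + (5/7)·(-10) = -32/7.
Against Right this mix gives (2/7)·(-11) + (5/7)·(-2) = -32/7.
All of Column's active replies (Left, Right) yield -32/7, and no column does worse for Row. The mix makes Column indifferent and guarantees -32/7, so it is optimal.

Yes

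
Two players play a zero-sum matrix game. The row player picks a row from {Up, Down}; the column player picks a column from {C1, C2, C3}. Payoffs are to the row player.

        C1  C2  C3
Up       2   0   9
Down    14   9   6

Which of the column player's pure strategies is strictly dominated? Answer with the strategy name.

C2 holds the row player's payoff strictly below C1 in every row: 0 < 2, 9 < 14.
So C1 is strictly dominated for the column player.

C1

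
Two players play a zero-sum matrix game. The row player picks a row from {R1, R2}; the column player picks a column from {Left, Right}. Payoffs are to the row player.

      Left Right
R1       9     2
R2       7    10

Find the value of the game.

Row minima: R1 → 2, R2 → 7; maximin = 7.
Column maxima: Left → 9, Right → 10; minimax = 9.
7 ≠ 9, so there is no saddle point; optimal play is mixed.
Let the row player play R1 with probability p. Expected payoff against Left: 9p + 7(1−p) = 2p + 7; against Right: 2p + 10(1−p) = −8p + 10.
Setting these equal: 2p + 7 = −8p + 10 ⇒ 10p = 3 ⇒ p = 3/10, and the value is (2)·(3/10) + 7 = 38/5.
For the column player: with q = P(Left), equating R1's and R2's payoffs gives 7q + 2 = −3q + 10 ⇒ q = 4/5.

38/5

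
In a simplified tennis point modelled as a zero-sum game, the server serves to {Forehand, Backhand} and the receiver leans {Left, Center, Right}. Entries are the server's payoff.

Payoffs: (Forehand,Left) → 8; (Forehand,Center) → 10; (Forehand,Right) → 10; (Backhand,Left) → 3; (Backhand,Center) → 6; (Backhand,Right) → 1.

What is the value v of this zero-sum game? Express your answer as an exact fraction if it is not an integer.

8

Row minima: Forehand → 8, Backhand → 1; maximin = 8.
Column maxima: Left → 8, Center → 10, Right → 10; minimax = 8.
Since maximin = minimax = 8, there is a saddle point and the value is 8.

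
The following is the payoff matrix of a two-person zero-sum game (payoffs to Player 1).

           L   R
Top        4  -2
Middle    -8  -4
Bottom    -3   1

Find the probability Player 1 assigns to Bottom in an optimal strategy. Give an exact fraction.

Row minima: Top → -2, Middle → -8, Bottom → -3; maximin = -2.
Column maxima: L → 4, R → 1; minimax = 1.
-2 ≠ 1, so there is no saddle point; optimal play is mixed.
Middle is strictly dominated by Top, so Player 1 never plays it.
On the remaining 2×2 (Top, Bottom vs L, R):
Let Player 1 play Top with probability p. Expected payoff against L: 4p + (-3)(1−p) = 7p − 3; against R: (-2)p + 1(1−p) = −3p + 1.
Setting these equal: 7p − 3 = −3p + 1 ⇒ 10p = 4 ⇒ p = 2/5, and the value is (7)·(2/5) − 3 = -1/5.
For Player 2: with q = P(L), equating Top's and Bottom's payoffs gives 6q − 2 = −4q + 1 ⇒ q = 3/10.

3/5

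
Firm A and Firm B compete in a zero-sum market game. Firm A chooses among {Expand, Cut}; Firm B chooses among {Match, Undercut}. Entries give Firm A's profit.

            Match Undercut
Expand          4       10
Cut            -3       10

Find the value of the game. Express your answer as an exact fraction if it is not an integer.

Row minima: Expand → 4, Cut → -3; maximin = 4.
Column maxima: Match → 4, Undercut → 10; minimax = 4.
Since maximin = minimax = 4, there is a saddle point and the value is 4.

4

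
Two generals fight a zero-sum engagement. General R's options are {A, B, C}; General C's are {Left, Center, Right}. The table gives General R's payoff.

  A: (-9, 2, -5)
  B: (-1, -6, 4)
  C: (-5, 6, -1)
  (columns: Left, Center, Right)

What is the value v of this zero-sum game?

-9/4

Row minima: A → -9, B → -6, C → -5; maximin = -5.
Column maxima: Left → -1, Center → 6, Right → 4; minimax = -1.
-5 ≠ -1, so there is no saddle point; optimal play is mixed.
A is strictly dominated by C, so General R never plays it.
Right is strictly dominated by Left (it gives General R strictly more in every row), so General C never plays it.
On the remaining 2×2 (B, C vs Left, Center):
Let General R play B with probability p. Expected payoff against Left: (-1)p + (-5)(1−p) = 4p − 5; against Center: (-6)p + 6(1−p) = −12p + 6.
Setting these equal: 4p − 5 = −12p + 6 ⇒ 16p = 11 ⇒ p = 11/16, and the value is (4)·(11/16) − 5 = -9/4.
For General C: with q = P(Left), equating B's and C's payoffs gives 5q − 6 = −11q + 6 ⇒ q = 3/4.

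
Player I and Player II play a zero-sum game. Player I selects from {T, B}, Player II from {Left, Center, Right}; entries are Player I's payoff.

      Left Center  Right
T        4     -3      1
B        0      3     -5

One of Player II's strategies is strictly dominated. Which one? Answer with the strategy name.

Left

Right holds Player I's payoff strictly below Left in every row: 1 < 4, -5 < 0.
So Left is strictly dominated for Player II.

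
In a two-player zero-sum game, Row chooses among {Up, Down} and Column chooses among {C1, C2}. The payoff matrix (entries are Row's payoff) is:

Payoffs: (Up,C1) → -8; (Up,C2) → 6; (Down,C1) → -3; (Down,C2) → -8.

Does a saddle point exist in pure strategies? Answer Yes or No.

Row minima: Up → -8, Down → -8; maximin = -8.
Column maxima: C1 → -3, C2 → 6; minimax = -3.
-8 ≠ -3, so no pure-strategy equilibrium exists.

No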